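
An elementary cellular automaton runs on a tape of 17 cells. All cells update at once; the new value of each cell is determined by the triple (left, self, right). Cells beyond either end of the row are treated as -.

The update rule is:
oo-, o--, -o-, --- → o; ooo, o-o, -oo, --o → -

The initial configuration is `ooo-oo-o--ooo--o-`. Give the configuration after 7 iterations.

--o--o-oo---oo-oo
o-oo-o--ooo--o--o
o--o-oo---oo-oo-o
oo-o--ooo--o--o-o
-o-oo---oo-oo-o-o
-o--ooo--o--o-o-o
-oo---oo-oo-o-o-o

-oo---oo-oo-o-o-o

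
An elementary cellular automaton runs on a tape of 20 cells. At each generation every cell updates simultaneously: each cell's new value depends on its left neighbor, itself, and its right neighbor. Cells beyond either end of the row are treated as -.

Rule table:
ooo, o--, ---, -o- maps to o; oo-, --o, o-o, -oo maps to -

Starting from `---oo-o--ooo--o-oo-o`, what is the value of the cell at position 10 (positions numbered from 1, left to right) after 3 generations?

generation 1: oo----oo--o-o-o----o
generation 2: --ooo---o-o-o-oooo-o
generation 3: o--o-oo-o-o-o--oo--o
position 10 holds -

-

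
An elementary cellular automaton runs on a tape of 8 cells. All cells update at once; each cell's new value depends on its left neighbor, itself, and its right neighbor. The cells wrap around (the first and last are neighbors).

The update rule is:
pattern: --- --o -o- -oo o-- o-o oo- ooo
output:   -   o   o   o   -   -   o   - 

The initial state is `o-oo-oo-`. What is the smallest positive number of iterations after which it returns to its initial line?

o-oo-oo-

1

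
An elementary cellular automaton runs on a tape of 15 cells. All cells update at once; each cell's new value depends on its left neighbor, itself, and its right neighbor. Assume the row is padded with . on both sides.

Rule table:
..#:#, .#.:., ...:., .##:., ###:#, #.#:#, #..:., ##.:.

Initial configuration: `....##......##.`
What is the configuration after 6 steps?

...#.......#...
..#.......#....
.#.......#.....
#.......#......
.......#.......
......#........

......#........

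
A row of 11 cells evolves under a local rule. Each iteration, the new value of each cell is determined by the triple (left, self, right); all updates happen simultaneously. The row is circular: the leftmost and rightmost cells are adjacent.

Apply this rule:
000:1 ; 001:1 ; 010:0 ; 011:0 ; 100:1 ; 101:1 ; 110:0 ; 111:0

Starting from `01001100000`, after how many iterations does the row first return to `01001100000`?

10110011111
01001100000

2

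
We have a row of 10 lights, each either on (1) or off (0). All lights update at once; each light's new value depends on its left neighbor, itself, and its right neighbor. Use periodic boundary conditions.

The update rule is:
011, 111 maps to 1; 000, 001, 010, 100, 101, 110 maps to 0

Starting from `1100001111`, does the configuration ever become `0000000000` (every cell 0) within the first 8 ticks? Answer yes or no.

yes

1000001111
0000001111
0000001110
0000001100
0000001000
0000000000
all cells are 0 at tick 6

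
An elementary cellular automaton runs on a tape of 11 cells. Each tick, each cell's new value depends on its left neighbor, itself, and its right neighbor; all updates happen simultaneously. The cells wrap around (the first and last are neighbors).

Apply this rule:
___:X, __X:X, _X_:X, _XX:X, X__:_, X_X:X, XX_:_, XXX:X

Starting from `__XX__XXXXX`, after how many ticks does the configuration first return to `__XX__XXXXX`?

11

_XX__XXXXX_
XX__XXXXX__
X__XXXXX__X
__XXXXX__XX
_XXXXX__XX_
XXXXX__XX__
XXXX__XX__X
XXX__XX__XX
XX__XX__XXX
X__XX__XXXX
__XX__XXXXX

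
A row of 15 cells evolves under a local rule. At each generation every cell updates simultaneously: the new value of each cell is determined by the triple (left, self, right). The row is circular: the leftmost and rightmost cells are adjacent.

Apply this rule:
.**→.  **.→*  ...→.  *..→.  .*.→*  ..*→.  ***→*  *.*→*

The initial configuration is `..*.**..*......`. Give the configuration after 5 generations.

.....*..*......

generation 1: ..**.*..*......
generation 2: ...***..*......
generation 3: ....**..*......
generation 4: .....*..*......
generation 5: .....*..*......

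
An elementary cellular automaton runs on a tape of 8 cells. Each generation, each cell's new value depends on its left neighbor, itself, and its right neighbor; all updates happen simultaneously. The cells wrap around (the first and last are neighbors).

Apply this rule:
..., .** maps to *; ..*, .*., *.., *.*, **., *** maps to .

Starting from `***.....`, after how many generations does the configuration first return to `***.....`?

12

*...***.
..*.*...
*.....**
..***.*.
*.*.....
....***.
***.*...
*.....*.
..***...
*.*...**
....*.*.
***.....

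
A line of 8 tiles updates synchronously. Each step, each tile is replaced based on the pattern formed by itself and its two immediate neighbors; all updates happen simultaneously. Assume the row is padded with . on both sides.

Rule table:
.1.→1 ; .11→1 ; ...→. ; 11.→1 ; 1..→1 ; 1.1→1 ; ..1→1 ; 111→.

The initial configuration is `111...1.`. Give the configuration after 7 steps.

1.11.111
111111.1
1....111
11..11.1
11111111
1......1
11....11

11....11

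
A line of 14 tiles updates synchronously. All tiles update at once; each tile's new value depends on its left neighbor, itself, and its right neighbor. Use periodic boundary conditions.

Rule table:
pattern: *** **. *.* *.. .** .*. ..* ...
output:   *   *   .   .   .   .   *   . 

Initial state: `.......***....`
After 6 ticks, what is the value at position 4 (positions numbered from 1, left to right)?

......*.**....
.....*...*....
....*...*.....
...*...*......
..*...*.......
.*...*........
position 4 holds .

.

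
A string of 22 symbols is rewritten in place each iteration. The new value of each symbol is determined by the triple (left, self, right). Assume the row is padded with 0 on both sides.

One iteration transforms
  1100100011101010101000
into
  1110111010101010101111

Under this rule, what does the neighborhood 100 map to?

At position 2 the neighborhood is 100; the next row has 1 there.

1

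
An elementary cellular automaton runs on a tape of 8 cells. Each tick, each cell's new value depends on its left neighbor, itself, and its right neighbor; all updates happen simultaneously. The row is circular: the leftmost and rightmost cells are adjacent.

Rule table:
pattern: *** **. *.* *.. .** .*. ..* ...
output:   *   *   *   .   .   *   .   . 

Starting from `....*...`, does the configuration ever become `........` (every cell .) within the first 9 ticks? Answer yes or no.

....*...  (fixed point — unchanged through tick 9)
tick 9 is ....*..., still not uniform .

no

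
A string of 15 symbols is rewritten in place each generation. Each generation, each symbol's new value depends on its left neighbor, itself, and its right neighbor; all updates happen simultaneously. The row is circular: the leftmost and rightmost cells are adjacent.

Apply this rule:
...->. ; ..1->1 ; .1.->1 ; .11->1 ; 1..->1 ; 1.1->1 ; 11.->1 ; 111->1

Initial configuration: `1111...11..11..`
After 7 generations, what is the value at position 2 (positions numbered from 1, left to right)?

11111.111111111
111111111111111
111111111111111  (fixed point — unchanged through generation 7)
position 2 holds 1

1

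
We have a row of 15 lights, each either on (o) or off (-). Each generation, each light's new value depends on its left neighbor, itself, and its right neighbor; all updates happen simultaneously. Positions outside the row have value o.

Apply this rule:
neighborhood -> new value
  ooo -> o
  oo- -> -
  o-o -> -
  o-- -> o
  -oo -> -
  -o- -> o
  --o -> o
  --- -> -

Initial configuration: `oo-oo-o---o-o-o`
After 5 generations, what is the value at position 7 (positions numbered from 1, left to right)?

o-----oo-oo-o--
-o---o------ooo
-oo-ooo----o-oo
-----o-o--oo--o
o---oo-ooo--oo-
position 7 holds -

-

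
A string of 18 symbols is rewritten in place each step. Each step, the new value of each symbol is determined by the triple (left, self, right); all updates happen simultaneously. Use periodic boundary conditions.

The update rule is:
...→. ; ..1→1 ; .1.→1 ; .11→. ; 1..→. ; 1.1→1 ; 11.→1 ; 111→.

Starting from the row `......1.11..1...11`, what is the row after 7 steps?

1.111..111111.....

.....111.1.11..1.1
....1..1111.1.1111
...11.1...1111...1
..1.111..1...1..11
.111..1.11..11.1.1
1..1.111.1.1.11111
1.111..111111.....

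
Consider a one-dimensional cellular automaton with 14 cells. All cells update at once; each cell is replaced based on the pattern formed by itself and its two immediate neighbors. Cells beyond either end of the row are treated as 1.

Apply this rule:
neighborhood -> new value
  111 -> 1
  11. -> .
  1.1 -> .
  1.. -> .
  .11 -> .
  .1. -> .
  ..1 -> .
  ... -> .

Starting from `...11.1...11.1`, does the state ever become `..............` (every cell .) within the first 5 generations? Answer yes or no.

generation 1: ..............
all cells are . at generation 1

yes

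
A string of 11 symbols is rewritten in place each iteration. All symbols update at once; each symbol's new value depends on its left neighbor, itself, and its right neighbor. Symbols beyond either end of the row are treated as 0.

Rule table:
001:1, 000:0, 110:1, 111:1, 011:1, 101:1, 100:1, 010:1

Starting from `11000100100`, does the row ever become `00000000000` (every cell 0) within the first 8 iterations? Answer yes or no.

no

11101111110
11111111111
11111111111  (fixed point — unchanged through iteration 8)
iteration 8 is 11111111111, still not uniform 0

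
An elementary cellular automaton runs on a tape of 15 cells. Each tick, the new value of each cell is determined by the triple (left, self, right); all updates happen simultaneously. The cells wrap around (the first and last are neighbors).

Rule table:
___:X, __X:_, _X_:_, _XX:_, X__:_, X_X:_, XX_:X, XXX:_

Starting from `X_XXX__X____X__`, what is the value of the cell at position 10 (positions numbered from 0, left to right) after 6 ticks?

____X____XX____
XXX___XX__X_XXX
__X_X__X_______
X________XXXXXX
X_XXXXXX_______
_______X_XXXXX_
position 10 holds X

X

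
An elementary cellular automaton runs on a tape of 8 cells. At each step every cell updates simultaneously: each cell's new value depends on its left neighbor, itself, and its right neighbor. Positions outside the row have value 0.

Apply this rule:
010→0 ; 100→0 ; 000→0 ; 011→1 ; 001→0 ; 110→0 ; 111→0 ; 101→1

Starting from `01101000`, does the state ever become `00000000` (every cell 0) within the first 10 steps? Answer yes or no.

yes

01010000
00100000
00000000
all cells are 0 at step 3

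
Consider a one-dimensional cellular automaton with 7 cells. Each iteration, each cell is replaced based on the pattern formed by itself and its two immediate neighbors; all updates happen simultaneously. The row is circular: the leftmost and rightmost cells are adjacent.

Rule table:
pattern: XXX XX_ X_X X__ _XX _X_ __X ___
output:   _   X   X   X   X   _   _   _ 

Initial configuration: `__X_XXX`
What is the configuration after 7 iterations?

X__XX_X
XX_XXXX
_XXX___
_X_XX__
__XXXX_
__X__XX
X__X_XX

X__X_XX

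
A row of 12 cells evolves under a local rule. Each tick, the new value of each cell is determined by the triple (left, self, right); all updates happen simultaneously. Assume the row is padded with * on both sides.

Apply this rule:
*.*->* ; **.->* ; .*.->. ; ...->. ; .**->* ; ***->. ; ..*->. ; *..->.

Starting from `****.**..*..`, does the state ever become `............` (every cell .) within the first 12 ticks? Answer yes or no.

...****.....
...*..*.....
............
all cells are . at tick 3

yes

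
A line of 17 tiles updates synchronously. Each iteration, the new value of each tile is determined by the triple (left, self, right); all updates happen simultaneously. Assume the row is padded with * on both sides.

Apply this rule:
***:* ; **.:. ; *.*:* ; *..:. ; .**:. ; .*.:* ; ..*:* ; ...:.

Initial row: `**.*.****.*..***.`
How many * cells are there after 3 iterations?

13

*.***.**.**.*.*.*
.*.*.*..*..*****.
******.**.*.***.*
count of *: 13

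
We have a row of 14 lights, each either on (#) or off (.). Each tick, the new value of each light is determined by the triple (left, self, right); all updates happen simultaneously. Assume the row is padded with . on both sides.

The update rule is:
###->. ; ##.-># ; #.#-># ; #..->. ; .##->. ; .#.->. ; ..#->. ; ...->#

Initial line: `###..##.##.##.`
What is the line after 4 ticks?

..#...##.##.#.
#...#..##.##..
..#.....##.#.#
#...###..##.#.

#...###..##.#.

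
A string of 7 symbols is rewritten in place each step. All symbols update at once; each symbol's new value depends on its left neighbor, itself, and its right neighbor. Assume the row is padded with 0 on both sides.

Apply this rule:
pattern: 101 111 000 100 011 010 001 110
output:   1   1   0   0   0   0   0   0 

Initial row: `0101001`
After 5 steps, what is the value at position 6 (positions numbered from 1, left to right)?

0010000
0000000
0000000  (fixed point — unchanged through step 5)
position 6 holds 0

0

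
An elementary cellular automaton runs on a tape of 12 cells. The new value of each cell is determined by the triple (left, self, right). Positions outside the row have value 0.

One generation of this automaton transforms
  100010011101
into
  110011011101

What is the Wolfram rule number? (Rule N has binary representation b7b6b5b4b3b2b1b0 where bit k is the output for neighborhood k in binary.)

220

position 8: 111 → 1  (bit 7 = 1)
position 9: 110 → 1  (bit 6 = 1)
position 10: 101 → 0  (bit 5 = 0)
position 1: 100 → 1  (bit 4 = 1)
position 7: 011 → 1  (bit 3 = 1)
position 0: 010 → 1  (bit 2 = 1)
position 3: 001 → 0  (bit 1 = 0)
position 2: 000 → 0  (bit 0 = 0)
bits b7..b0 = 11011100 = 220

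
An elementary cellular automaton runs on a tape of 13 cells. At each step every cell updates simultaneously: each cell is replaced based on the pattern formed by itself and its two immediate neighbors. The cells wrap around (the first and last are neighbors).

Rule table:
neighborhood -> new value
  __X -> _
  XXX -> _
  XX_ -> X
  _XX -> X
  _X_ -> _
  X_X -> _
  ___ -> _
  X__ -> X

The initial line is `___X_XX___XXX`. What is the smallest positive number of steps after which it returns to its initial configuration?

X____XXX__X_X
XX___X_XX___X
_XX____XXX__X
_XXX___X_XX__
_X_XX____XXX_
___XXX___X_XX
X__X_XX____XX
XX___XXX___X_
XXX__X_XX____
X_XX___XXX___
__XXX__X_XX__
__X_XX___XXX_
____XXX__X_XX
X___X_XX___XX
XX____XXX__X_
XXX___X_XX___
X_XX____XXX__
__XXX___X_XX_
__X_XX____XXX
X___XXX___X_X
XX__X_XX____X
_XX___XXX___X
_XXX__X_XX___
_X_XX___XXX__
___XXX__X_XX_
___X_XX___XXX

26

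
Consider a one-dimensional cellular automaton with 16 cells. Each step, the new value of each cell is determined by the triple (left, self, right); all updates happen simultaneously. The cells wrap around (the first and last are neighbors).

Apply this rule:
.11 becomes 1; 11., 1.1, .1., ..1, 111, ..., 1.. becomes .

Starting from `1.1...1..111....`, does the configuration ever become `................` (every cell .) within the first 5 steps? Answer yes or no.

.........1......
................
all cells are . at step 2

yes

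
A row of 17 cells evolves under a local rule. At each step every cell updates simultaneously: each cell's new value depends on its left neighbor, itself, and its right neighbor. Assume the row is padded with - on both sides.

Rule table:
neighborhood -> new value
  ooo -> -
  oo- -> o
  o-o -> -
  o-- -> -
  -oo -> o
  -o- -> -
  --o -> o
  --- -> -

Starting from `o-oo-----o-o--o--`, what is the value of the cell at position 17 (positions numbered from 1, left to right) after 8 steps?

--oo----o----o---
-ooo---o----o----
oo-o--o----o-----
oo---o----o------
oo--o----o-------
oo-o----o--------
oo-----o---------
oo----o----------
position 17 holds -

-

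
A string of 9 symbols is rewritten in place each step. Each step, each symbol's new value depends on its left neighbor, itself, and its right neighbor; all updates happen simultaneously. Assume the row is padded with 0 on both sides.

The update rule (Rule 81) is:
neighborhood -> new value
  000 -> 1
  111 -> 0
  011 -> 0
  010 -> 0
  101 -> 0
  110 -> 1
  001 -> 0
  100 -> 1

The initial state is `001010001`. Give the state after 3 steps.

100001100
011100111
000110001

000110001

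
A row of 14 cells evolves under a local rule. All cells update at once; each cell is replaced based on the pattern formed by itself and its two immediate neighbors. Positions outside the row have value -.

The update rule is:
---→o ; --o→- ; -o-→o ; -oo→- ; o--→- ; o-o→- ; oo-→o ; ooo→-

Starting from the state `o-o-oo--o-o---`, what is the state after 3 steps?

o-o--o--o-o-oo
o-o--o--o-o--o
o-o--o--o-o--o

o-o--o--o-o--o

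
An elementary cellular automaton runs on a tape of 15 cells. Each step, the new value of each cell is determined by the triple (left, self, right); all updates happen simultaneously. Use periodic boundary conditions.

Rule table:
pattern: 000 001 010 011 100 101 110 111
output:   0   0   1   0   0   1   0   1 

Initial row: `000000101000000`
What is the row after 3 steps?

000000111000000
000000010000000
000000010000000

000000010000000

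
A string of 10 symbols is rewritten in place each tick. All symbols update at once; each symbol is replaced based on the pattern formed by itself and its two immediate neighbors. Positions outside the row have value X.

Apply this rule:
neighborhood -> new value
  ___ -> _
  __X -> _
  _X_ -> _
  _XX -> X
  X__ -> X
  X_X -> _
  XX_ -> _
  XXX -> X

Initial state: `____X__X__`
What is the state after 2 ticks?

_X____X___

X____X__X_
_X____X___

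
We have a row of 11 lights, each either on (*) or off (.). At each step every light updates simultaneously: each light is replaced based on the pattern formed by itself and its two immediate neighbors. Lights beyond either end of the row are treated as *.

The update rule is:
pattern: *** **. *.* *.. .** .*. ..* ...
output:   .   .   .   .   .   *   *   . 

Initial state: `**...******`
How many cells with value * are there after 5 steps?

....*......
...**.....*
..*......*.
.**.....**.
.......*...
count of *: 1

1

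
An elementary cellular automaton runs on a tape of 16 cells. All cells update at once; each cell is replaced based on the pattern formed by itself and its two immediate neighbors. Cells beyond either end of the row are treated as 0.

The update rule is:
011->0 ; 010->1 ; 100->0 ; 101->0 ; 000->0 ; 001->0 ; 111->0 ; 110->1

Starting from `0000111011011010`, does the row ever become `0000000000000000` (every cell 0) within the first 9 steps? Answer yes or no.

0000001001001010
0000001001001010  (fixed point — unchanged through step 9)
step 9 is 0000001001001010, still not uniform 0

no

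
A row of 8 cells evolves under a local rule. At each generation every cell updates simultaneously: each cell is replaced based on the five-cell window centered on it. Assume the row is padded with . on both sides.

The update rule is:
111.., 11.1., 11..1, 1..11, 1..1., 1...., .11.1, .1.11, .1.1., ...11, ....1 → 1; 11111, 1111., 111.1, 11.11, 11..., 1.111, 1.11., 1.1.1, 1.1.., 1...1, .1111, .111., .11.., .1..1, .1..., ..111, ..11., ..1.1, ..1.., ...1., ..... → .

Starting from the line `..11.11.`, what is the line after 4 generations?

11.1....
.11..1..
1..11..1
..1..11.

..1..11.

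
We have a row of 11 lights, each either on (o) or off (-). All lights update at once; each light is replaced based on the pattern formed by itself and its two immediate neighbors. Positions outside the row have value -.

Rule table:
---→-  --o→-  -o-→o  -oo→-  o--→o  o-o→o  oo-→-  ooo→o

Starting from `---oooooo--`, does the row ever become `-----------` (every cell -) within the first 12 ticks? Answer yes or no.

----oooo-o-
-----oo-ooo
-------o-o-
-------oooo
--------oo-
----------o
----------o  (fixed point — unchanged through tick 12)
tick 12 is ----------o, still not uniform -

no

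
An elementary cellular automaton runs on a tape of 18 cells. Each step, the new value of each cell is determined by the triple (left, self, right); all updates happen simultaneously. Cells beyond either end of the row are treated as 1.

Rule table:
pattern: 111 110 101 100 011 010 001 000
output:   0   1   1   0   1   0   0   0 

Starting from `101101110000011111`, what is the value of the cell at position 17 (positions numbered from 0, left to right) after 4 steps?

0

111111010000010000
000001100000000000
000001100000000000  (fixed point — unchanged through step 4)
position 17 holds 0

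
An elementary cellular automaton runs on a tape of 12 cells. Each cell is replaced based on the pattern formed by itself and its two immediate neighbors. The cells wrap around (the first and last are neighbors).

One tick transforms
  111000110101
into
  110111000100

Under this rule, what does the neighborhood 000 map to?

At position 4 the neighborhood is 000; the next row has 1 there.

1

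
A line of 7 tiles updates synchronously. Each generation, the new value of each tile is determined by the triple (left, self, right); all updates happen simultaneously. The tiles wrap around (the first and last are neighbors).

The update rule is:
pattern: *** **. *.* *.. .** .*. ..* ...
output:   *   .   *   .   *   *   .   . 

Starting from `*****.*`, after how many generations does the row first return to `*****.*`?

****.**
***.***
**.****
*.*****
.******
******.
*****.*

7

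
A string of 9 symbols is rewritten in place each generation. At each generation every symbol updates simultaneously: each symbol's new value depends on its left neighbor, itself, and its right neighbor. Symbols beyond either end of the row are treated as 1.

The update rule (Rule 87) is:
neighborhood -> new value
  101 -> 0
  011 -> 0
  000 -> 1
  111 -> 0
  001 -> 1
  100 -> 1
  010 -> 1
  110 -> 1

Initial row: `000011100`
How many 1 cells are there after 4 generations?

3

generation 1: 111100111
generation 2: 000111000
generation 3: 111001111
generation 4: 001110000
count of 1: 3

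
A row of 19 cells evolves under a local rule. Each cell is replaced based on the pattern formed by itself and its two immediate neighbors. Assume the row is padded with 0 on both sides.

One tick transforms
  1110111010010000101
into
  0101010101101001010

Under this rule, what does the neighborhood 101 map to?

At position 3 the neighborhood is 101; the next row has 1 there.

1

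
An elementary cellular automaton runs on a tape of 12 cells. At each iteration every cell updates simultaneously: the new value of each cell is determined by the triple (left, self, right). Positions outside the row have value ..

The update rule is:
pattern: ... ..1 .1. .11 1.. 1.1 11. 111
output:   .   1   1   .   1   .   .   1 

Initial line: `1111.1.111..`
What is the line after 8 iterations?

.11..1..1.1.
1..111111.11
111.1111....
.1...11.1...
111.1...11..
.1..11.1..1.
1111...11111
.11.1.1.111.

.11.1.1.111.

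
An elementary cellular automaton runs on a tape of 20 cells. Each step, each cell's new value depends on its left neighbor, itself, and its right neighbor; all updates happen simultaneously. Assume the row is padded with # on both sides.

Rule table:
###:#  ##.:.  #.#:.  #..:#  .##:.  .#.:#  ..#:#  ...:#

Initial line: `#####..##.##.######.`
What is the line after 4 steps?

#...##...###.######.

step 1: ####.##.......####..
step 2: ###....#######.##.##
step 3: ##.####.#####......#
step 4: #...##...###.######.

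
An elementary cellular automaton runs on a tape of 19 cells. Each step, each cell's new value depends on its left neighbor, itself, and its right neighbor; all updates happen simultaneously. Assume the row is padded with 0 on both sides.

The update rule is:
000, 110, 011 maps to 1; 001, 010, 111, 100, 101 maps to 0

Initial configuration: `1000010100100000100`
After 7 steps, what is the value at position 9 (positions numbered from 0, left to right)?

step 1: 0011000000001110001
step 2: 1011011111101010100
step 3: 0011010000100000001
step 4: 1011000110001111100
step 5: 0011010110101000101
step 6: 1011000110000010000
step 7: 0011010110111000111
position 9 holds 0

0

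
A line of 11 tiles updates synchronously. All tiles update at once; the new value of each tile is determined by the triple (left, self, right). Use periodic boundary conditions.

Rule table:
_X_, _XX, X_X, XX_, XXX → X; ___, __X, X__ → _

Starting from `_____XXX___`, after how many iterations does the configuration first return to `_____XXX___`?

_____XXX___

1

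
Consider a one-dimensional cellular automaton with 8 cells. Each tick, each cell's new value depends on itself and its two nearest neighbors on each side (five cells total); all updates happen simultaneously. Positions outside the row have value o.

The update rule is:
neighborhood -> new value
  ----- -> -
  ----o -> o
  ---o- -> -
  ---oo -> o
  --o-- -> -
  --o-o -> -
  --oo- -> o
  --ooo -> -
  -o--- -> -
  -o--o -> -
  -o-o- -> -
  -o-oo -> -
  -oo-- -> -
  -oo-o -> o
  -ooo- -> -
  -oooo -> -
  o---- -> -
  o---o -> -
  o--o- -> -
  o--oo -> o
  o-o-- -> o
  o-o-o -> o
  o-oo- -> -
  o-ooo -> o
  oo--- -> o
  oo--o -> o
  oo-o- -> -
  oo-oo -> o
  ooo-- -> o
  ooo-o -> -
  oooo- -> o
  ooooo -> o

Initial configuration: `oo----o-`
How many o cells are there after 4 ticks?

4

ooo-o---
oo--o--o
ooo---o-
oooo----
count of o: 4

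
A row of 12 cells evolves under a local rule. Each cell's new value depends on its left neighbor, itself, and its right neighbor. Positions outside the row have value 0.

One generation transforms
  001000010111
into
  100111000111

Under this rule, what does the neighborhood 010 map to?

0

At position 2 the neighborhood is 010; the next row has 0 there.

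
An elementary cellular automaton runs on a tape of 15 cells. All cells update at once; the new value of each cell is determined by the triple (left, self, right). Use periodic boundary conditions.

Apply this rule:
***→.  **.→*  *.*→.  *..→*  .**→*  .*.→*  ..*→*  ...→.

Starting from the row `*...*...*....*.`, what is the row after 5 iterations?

**.*.*.*.**.**.

**.***.***..**.
**.*.*.*.*****.
**.*.*.*.*...*.
**.*.*.*.**.**.
**.*.*.*.**.**.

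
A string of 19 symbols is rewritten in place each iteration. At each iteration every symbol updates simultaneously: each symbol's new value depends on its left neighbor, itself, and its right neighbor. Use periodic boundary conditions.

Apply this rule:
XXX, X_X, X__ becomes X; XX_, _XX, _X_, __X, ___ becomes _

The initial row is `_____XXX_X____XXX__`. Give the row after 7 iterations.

__X_X_______X_X_X__

______X_X_X____X_X_
_______X_X_X____X_X
X_______X_X_X____X_
_X_______X_X_X____X
X_X_______X_X_X____
_X_X_______X_X_X___
__X_X_______X_X_X__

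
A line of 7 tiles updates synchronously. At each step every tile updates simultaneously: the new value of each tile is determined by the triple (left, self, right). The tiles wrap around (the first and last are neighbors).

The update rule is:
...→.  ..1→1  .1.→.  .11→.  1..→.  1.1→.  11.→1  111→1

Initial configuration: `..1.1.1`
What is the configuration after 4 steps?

step 1: .1.....
step 2: 1......
step 3: ......1
step 4: .....1.

.....1.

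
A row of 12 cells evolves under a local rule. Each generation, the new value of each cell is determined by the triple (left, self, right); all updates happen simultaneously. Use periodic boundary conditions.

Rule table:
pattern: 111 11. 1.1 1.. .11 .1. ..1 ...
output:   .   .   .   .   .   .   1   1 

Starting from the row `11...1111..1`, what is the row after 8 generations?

1..111...111

...11.....1.
111...1111..
....11.....1
.111...1111.
1....11.....
..111...1111
.1....11....
1..111...111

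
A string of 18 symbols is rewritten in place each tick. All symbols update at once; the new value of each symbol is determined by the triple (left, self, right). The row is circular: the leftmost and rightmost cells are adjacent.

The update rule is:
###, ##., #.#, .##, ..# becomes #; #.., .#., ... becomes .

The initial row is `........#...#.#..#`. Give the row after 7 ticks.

.#...#.#..#.......

.......#...#.#..#.
......#...#.#..#..
.....#...#.#..#...
....#...#.#..#....
...#...#.#..#.....
..#...#.#..#......
.#...#.#..#.......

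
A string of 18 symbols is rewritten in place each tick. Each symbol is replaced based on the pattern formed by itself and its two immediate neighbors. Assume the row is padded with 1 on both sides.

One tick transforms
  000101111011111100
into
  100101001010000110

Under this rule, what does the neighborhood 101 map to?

At position 4 the neighborhood is 101; the next row has 0 there.

0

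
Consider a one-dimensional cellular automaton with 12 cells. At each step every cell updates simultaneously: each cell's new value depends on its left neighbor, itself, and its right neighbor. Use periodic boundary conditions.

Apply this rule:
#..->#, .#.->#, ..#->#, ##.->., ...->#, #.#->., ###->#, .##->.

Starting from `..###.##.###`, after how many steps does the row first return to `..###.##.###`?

5

##.#......#.
...########.
###.######.#
##...####...
..###.##.###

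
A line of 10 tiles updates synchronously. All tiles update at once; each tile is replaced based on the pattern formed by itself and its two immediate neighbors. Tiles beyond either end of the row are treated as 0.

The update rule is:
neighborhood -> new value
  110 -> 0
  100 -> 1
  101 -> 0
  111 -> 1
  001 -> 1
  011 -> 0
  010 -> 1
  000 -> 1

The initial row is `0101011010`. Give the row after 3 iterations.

1110111011

1101000011
0001111100
1110111011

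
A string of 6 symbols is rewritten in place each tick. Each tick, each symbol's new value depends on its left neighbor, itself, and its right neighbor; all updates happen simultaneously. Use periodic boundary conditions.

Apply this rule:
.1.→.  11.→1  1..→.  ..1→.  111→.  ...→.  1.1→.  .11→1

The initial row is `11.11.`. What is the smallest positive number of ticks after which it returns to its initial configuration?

11.11.

1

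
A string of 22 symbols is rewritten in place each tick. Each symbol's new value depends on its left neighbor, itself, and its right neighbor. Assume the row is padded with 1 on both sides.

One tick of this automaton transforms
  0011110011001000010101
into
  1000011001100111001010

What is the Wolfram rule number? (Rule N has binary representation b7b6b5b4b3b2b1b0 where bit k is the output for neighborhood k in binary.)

position 3: 111 → 0  (bit 7 = 0)
position 5: 110 → 1  (bit 6 = 1)
position 18: 101 → 1  (bit 5 = 1)
position 0: 100 → 1  (bit 4 = 1)
position 2: 011 → 0  (bit 3 = 0)
position 12: 010 → 0  (bit 2 = 0)
position 1: 001 → 0  (bit 1 = 0)
position 14: 000 → 1  (bit 0 = 1)
bits b7..b0 = 01110001 = 113

113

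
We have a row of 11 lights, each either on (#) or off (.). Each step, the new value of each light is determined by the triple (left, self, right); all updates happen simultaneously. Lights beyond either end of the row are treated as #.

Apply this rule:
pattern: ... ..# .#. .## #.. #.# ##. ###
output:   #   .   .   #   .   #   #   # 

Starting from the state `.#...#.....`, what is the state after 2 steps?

#..#...###.
#....#.####

#....#.####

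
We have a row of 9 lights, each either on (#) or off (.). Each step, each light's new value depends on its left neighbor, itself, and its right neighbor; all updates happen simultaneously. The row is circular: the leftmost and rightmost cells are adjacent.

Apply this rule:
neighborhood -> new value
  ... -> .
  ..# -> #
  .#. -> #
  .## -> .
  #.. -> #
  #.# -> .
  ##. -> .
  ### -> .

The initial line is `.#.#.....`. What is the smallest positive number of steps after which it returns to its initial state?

4

##.##....
.....#..#
#...#####
.#.#.....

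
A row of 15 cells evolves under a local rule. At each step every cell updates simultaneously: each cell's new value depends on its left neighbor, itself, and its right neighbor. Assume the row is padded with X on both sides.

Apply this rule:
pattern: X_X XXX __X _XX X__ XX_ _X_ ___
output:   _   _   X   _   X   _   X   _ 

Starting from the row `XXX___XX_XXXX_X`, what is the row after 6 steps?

_XX_XXX_XX_XX_X

step 1: ___X_X_________
step 2: X_XX_XX_______X
step 3: _______X_____X_
step 4: X_____XXX___XX_
step 5: _X___X___X_X___
step 6: _XX_XXX_XX_XX_X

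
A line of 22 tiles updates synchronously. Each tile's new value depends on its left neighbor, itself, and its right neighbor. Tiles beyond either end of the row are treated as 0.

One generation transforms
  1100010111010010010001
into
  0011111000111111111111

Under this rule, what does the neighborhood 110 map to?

0

At position 1 the neighborhood is 110; the next row has 0 there.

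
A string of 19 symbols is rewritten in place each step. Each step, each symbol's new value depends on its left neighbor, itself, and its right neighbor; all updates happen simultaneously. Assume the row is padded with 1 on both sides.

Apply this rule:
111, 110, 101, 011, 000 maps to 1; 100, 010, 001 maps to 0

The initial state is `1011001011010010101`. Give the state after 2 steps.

1111010111101100111

1111000111100001011
1111010111101100111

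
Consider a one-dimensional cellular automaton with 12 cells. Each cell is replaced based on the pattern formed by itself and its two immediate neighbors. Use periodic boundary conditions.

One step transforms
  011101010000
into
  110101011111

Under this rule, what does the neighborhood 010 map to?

1

At position 5 the neighborhood is 010; the next row has 1 there.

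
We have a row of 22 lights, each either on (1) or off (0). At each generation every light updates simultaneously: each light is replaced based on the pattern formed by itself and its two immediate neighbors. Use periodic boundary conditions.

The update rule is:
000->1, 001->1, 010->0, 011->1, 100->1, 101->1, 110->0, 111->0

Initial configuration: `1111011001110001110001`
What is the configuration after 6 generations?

0000110111001111001111
1111101100111000111000
1000011011100111100111
0111110110011100011100
1100001101110011110011
0011111011001110001110

0011111011001110001110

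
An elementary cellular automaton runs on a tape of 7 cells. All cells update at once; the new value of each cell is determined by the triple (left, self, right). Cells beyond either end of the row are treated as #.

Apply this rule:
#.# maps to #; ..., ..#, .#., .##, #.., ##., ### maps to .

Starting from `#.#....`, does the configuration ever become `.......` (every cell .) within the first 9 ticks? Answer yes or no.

yes

.#.....
#......
.......
all cells are . at tick 3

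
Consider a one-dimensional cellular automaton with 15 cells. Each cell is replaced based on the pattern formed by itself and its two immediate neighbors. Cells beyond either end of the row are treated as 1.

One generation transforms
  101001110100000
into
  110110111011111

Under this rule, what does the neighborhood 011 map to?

At position 5 the neighborhood is 011; the next row has 0 there.

0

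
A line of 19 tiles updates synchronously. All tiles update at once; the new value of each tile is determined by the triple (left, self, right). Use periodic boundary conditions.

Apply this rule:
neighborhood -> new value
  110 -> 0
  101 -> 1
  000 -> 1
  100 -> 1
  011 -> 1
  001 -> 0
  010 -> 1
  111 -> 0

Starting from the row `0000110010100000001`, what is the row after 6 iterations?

0101111010000001111

1110101011111111101
0001111110000000011
1101000001111111010
1011111101000000111
0110000011111110100
0101111010000001111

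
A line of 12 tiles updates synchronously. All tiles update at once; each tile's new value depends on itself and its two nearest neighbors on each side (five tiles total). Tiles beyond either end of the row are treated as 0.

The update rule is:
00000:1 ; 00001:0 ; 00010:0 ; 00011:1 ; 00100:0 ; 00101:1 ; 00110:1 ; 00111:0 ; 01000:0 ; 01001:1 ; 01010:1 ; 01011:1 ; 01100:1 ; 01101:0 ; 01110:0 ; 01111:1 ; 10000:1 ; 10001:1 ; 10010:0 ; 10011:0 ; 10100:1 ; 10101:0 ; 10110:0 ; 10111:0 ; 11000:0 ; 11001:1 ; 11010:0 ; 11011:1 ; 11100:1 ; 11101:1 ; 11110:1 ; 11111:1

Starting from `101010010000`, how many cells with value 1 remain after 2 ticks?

110111000111
101001011001
count of 1: 6

6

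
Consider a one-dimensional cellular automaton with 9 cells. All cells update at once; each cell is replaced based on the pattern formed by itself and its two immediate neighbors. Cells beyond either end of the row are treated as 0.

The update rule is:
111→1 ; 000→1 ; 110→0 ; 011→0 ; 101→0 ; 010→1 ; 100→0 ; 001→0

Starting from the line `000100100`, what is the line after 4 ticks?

000100101

110100101
000100101
110100101  (repeats tick 1; period 2)
tick 4: 000100101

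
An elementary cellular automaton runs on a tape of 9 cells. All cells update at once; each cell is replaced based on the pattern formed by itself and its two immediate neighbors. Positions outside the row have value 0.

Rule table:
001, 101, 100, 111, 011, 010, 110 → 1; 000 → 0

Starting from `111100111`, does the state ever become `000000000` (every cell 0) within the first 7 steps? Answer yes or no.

111111111
111111111  (fixed point — unchanged through step 7)
step 7 is 111111111, still not uniform 0

no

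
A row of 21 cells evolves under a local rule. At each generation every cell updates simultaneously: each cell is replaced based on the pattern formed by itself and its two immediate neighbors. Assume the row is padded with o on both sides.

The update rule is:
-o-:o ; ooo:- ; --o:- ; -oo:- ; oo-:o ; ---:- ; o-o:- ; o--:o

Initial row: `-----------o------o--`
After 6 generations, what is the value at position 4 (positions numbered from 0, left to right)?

o

generation 1: o----------oo-----oo-
generation 2: oo----------oo-----o-
generation 3: -oo----------oo----o-
generation 4: --oo----------oo---o-
generation 5: o--oo----------oo--o-
generation 6: oo--oo----------oo-o-
position 4 holds o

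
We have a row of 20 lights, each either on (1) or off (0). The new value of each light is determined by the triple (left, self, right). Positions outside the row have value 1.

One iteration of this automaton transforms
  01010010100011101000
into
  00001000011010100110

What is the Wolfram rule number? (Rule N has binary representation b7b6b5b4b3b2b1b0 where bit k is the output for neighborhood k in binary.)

89

position 13: 111 → 0  (bit 7 = 0)
position 14: 110 → 1  (bit 6 = 1)
position 0: 101 → 0  (bit 5 = 0)
position 4: 100 → 1  (bit 4 = 1)
position 12: 011 → 1  (bit 3 = 1)
position 1: 010 → 0  (bit 2 = 0)
position 5: 001 → 0  (bit 1 = 0)
position 10: 000 → 1  (bit 0 = 1)
bits b7..b0 = 01011001 = 89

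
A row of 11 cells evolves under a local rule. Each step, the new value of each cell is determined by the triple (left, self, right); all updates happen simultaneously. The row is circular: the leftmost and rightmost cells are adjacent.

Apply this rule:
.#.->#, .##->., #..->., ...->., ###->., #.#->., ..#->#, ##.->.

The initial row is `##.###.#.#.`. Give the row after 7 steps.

step 1: .......#.#.
step 2: ......##.#.
step 3: .....#...#.
step 4: ....##..##.
step 5: ...#...#...
step 6: ..##..##...
step 7: .#...#.....

.#...#.....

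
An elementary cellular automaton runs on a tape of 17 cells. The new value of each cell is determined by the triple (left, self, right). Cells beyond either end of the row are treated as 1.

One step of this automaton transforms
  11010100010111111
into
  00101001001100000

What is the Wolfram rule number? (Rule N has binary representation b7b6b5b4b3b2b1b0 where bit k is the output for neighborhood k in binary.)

position 0: 111 → 0  (bit 7 = 0)
position 1: 110 → 0  (bit 6 = 0)
position 2: 101 → 1  (bit 5 = 1)
position 6: 100 → 0  (bit 4 = 0)
position 11: 011 → 1  (bit 3 = 1)
position 3: 010 → 0  (bit 2 = 0)
position 8: 001 → 0  (bit 1 = 0)
position 7: 000 → 1  (bit 0 = 1)
bits b7..b0 = 00101001 = 41

41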